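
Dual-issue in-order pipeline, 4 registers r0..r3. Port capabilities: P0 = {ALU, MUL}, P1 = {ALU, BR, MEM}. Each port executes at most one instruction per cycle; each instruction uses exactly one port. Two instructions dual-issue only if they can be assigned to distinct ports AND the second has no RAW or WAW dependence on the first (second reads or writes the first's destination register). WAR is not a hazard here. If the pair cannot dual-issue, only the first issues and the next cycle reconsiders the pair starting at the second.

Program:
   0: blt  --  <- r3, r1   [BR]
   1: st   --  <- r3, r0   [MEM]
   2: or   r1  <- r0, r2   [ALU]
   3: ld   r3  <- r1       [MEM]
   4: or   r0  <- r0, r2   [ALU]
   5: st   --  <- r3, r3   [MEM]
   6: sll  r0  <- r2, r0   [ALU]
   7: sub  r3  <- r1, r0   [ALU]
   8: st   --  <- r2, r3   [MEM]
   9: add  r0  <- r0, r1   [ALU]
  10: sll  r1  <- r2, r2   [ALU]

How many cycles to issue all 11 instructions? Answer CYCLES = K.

CYCLES = 7

c0: i0 blt.BR  no-port BR/MEM
c1: i1&i2 st.MEM+or.ALU  pair
c2: i3&i4 ld.MEM+or.ALU  pair
c3: i5&i6 st.MEM+sll.ALU  pair
c4: i7 sub.ALU  RAW r3
c5: i8&i9 st.MEM+add.ALU  pair
c6: i10 sll.ALU  tail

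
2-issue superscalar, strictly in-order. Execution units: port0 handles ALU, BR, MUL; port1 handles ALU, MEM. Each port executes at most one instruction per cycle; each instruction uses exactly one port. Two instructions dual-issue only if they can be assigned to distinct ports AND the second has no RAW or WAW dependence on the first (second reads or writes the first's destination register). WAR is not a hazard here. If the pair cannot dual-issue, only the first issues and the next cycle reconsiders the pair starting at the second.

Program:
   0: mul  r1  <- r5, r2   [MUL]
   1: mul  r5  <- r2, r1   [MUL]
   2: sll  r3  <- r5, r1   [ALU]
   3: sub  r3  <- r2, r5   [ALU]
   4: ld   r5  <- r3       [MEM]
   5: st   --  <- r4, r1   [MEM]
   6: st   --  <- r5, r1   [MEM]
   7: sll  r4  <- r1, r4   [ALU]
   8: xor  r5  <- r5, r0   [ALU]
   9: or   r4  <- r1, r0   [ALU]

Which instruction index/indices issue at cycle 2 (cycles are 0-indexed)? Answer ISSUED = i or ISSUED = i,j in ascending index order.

  cy0 -> i0 (mul) no-port MUL/MUL
  cy1 -> i1 (mul) RAW r5
  cy2 -> i2 (sll) WAW r3
  cy3 -> i3 (sub) RAW r3
  cy4 -> i4 (ld) no-port MEM/MEM
  cy5 -> i5 (st) no-port MEM/MEM
  cy6 -> i6/i7 (st sll) dual
  cy7 -> i8/i9 (xor or) dual

ISSUED = 2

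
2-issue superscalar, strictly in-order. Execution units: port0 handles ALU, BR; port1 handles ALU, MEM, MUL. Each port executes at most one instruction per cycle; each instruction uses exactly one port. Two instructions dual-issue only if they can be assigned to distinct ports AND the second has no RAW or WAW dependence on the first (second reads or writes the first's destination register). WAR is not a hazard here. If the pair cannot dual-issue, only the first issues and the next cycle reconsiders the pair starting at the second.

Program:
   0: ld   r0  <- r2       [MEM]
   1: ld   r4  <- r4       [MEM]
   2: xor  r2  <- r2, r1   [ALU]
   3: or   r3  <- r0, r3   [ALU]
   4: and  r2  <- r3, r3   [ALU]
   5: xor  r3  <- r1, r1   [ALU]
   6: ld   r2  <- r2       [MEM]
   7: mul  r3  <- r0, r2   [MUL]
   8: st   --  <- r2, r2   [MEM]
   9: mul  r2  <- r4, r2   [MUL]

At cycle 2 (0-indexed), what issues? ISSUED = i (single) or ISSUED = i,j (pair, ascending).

ISSUED = 3

0. ld.MEM @i0  | no-port MEM/MEM
1. ld.MEM;xor.ALU @i1/i2  | dual
2. or.ALU @i3  | RAW r3
3. and.ALU;xor.ALU @i4/i5  | dual
4. ld.MEM @i6  | no-port MEM/MUL
5. mul.MUL @i7  | no-port MUL/MEM
6. st.MEM @i8  | no-port MEM/MUL
7. mul.MUL @i9  | tail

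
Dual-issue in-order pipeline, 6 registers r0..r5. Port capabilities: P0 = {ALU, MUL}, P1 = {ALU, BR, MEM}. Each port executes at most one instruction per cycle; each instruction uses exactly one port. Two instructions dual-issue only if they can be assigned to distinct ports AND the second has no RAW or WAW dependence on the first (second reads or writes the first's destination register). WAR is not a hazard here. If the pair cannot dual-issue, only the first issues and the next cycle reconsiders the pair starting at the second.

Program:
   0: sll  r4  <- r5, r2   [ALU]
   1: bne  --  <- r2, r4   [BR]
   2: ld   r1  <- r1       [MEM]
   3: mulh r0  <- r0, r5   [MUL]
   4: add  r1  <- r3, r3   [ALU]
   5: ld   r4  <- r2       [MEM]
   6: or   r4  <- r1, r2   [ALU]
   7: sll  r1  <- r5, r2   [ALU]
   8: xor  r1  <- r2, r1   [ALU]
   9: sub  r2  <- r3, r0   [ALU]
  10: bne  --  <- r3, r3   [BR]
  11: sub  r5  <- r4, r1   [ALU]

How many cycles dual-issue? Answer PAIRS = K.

t=0 i0:sll.ALU ; RAW r4
t=1 i1:bne.BR ; no-port BR/MEM
t=2 i2+i3:ld.MEM mulh.MUL ; 2-wide
t=3 i4+i5:add.ALU ld.MEM ; 2-wide
t=4 i6+i7:or.ALU sll.ALU ; 2-wide
t=5 i8+i9:xor.ALU sub.ALU ; 2-wide
t=6 i10+i11:bne.BR sub.ALU ; 2-wide

PAIRS = 5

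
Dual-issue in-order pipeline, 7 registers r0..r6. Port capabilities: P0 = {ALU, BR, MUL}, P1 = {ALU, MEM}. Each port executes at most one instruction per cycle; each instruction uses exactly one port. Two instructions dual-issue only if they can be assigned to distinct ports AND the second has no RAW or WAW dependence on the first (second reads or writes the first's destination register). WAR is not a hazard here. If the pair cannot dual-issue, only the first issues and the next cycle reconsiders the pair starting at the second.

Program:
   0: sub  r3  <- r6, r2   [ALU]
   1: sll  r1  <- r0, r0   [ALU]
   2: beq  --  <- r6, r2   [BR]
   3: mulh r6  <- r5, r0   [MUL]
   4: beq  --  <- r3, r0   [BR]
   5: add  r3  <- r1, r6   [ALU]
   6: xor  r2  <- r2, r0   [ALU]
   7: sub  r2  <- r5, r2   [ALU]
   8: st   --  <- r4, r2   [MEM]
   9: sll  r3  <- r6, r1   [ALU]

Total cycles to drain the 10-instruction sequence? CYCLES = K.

#0 head=0: sub+sll i0/i1 dual
#1 head=2: beq i2 no-port BR/MUL
#2 head=3: mulh i3 no-port MUL/BR
#3 head=4: beq+add i4/i5 dual
#4 head=6: xor i6 RAW+WAW r2
#5 head=7: sub i7 RAW r2
#6 head=8: st+sll i8/i9 dual

CYCLES = 7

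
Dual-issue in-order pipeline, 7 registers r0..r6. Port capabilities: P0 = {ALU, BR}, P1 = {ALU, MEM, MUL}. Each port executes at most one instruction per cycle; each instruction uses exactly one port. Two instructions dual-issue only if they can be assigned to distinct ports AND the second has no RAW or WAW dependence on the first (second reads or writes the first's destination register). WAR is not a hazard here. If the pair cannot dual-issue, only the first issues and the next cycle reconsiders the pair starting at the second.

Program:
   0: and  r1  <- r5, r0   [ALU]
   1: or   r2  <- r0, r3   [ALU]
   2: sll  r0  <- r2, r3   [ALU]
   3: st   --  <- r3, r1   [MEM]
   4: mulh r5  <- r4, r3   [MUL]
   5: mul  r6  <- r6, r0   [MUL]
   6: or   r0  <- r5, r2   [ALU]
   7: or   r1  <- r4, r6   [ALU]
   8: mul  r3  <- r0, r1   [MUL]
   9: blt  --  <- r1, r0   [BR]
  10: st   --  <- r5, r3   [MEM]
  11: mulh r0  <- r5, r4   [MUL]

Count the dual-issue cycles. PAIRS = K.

PAIRS = 4

0. and+or @i0,i1  | 2-wide
1. sll+st @i2,i3  | 2-wide
2. mulh @i4  | no-port MUL/MUL
3. mul+or @i5,i6  | 2-wide
4. or @i7  | RAW r1
5. mul+blt @i8,i9  | 2-wide
6. st @i10  | no-port MEM/MUL
7. mulh @i11  | tail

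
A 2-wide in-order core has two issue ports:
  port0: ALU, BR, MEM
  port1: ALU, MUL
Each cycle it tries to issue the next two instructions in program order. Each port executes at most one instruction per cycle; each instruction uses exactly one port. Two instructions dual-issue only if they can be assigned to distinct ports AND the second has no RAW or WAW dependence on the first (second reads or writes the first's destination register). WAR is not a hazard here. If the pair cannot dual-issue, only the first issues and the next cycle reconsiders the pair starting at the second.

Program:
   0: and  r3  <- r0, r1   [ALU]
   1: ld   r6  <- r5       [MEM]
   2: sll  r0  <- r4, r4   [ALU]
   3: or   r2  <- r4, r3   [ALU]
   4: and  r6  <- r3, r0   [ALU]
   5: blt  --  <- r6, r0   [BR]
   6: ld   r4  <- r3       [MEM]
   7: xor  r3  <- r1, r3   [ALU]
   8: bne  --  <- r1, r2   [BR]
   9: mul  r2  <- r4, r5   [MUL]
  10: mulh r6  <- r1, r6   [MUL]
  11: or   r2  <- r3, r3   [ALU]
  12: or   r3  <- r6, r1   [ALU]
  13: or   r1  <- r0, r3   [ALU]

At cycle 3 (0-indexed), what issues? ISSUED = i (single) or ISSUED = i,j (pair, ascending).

ISSUED = 5

0. and ld @i0&i1  | pair
1. sll or @i2&i3  | pair
2. and @i4  | RAW r6
3. blt @i5  | no-port BR/MEM
4. ld xor @i6&i7  | pair
5. bne mul @i8&i9  | pair
6. mulh or @i10&i11  | pair
7. or @i12  | RAW r3
8. or @i13  | tail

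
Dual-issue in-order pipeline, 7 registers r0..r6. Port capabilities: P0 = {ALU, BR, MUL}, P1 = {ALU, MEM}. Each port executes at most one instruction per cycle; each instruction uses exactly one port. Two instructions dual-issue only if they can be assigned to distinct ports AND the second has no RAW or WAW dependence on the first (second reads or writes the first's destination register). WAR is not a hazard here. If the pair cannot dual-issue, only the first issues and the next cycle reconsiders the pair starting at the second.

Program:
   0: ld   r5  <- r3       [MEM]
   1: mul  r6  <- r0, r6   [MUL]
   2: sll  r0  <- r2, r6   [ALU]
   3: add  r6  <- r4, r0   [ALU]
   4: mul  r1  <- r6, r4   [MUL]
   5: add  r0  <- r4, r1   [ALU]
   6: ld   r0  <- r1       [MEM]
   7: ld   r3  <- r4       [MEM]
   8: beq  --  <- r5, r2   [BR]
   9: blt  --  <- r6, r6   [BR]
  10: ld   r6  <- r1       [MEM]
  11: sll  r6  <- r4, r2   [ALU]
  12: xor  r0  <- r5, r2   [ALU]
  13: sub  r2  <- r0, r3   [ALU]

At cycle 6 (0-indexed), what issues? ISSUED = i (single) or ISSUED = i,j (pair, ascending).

t=0 i0,i1:ld.MEM/mul.MUL ; 2-wide
t=1 i2:sll.ALU ; RAW r0
t=2 i3:add.ALU ; RAW r6
t=3 i4:mul.MUL ; RAW r1
t=4 i5:add.ALU ; WAW r0
t=5 i6:ld.MEM ; no-port MEM/MEM
t=6 i7,i8:ld.MEM/beq.BR ; 2-wide
t=7 i9,i10:blt.BR/ld.MEM ; 2-wide
t=8 i11,i12:sll.ALU/xor.ALU ; 2-wide
t=9 i13:sub.ALU ; tail

ISSUED = 7,8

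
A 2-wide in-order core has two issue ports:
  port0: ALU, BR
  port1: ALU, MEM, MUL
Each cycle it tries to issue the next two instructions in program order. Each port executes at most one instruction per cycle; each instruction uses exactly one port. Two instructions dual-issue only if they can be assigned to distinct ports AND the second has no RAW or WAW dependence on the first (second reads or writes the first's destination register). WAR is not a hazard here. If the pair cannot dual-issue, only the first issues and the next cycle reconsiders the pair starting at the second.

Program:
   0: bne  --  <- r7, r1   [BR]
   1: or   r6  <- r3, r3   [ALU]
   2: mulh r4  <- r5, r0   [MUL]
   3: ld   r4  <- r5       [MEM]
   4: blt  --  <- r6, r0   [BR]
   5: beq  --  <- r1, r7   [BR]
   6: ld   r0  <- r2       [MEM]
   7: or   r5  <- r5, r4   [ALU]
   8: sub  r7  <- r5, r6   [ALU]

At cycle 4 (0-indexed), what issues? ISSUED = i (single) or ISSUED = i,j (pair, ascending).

0. bne.BR/or.ALU @i0+i1  | dual
1. mulh.MUL @i2  | no-port MUL/MEM
2. ld.MEM/blt.BR @i3+i4  | dual
3. beq.BR/ld.MEM @i5+i6  | dual
4. or.ALU @i7  | RAW r5
5. sub.ALU @i8  | tail

ISSUED = 7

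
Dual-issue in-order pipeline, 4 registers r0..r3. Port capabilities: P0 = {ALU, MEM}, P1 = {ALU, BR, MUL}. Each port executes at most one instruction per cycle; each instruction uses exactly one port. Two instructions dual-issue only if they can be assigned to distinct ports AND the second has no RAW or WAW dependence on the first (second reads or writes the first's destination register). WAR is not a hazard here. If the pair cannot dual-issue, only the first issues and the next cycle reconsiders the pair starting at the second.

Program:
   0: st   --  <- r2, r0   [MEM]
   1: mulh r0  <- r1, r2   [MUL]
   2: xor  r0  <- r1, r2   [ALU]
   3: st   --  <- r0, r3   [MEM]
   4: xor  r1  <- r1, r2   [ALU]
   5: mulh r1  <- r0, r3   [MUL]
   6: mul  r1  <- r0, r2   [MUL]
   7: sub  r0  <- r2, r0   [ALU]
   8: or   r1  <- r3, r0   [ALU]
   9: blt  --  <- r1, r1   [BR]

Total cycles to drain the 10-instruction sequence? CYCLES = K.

CYCLES = 7

0. st.MEM+mulh.MUL @i0&i1  | 2-wide
1. xor.ALU @i2  | RAW r0
2. st.MEM+xor.ALU @i3&i4  | 2-wide
3. mulh.MUL @i5  | no-port MUL/MUL
4. mul.MUL+sub.ALU @i6&i7  | 2-wide
5. or.ALU @i8  | RAW r1
6. blt.BR @i9  | tail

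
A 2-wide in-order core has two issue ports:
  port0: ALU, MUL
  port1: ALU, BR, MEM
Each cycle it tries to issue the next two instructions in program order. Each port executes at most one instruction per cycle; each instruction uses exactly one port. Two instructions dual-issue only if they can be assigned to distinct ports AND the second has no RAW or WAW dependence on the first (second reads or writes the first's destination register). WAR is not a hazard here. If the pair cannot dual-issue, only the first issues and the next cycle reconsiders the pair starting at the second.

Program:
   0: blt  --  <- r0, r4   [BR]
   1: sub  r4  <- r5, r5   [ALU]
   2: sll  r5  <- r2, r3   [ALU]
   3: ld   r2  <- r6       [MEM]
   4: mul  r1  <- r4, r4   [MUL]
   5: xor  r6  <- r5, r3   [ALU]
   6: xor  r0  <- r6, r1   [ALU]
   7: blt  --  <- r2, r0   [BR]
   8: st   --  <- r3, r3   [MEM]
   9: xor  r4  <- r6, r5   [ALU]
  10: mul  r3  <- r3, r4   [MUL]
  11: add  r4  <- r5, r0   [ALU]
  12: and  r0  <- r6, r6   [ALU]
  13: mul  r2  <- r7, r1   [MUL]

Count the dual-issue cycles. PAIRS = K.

[0] i0+i1  blt.BR sub.ALU  -- 2-wide
[1] i2+i3  sll.ALU ld.MEM  -- 2-wide
[2] i4+i5  mul.MUL xor.ALU  -- 2-wide
[3] i6  xor.ALU  -- RAW r0
[4] i7  blt.BR  -- no-port BR/MEM
[5] i8+i9  st.MEM xor.ALU  -- 2-wide
[6] i10+i11  mul.MUL add.ALU  -- 2-wide
[7] i12+i13  and.ALU mul.MUL  -- 2-wide

PAIRS = 6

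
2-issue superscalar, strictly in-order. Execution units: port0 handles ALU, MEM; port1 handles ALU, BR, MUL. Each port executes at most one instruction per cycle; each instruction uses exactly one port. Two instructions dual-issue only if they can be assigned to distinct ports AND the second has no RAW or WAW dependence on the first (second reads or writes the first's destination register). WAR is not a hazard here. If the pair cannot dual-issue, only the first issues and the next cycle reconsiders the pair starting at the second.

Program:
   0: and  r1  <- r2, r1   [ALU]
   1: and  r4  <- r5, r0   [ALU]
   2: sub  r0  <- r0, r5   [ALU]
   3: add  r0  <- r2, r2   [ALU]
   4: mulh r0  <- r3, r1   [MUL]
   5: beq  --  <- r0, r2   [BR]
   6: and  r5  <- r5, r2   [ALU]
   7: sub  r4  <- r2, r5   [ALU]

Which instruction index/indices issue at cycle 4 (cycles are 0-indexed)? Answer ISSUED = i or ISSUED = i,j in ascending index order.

t=0 i0+i1:and.ALU;and.ALU ; dual
t=1 i2:sub.ALU ; WAW r0
t=2 i3:add.ALU ; WAW r0
t=3 i4:mulh.MUL ; no-port MUL/BR
t=4 i5+i6:beq.BR;and.ALU ; dual
t=5 i7:sub.ALU ; tail

ISSUED = 5,6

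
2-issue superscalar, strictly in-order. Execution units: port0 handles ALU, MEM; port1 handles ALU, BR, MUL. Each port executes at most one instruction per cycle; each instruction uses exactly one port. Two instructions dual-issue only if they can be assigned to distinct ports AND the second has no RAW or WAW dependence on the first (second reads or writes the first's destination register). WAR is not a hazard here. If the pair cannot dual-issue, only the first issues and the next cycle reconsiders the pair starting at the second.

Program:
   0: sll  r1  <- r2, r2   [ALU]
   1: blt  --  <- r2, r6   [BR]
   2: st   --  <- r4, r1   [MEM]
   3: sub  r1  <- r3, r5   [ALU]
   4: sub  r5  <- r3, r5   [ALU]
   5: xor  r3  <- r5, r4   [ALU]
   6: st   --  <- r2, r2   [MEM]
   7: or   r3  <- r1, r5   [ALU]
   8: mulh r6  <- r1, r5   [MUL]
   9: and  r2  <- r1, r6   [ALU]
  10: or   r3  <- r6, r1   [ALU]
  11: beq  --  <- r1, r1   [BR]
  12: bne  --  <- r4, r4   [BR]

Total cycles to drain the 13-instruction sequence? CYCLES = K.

#0 head=0: sll+blt i0,i1 pair
#1 head=2: st+sub i2,i3 pair
#2 head=4: sub i4 RAW r5
#3 head=5: xor+st i5,i6 pair
#4 head=7: or+mulh i7,i8 pair
#5 head=9: and+or i9,i10 pair
#6 head=11: beq i11 no-port BR/BR
#7 head=12: bne i12 tail

CYCLES = 8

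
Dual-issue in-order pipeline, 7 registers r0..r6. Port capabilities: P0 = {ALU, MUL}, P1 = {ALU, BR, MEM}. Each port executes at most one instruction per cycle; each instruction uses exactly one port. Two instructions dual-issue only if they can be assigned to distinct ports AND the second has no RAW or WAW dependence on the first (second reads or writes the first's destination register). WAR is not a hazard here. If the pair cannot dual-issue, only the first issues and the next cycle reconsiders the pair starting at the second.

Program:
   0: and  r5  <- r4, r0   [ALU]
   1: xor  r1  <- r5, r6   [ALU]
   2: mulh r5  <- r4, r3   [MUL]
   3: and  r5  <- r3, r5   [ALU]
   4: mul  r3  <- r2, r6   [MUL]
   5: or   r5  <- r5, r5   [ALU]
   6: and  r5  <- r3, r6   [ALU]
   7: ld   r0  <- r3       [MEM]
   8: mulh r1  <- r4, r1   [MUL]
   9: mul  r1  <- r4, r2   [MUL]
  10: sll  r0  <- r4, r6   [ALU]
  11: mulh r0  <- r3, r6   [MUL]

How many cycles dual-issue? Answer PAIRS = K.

0. and.ALU @i0  | RAW r5
1. xor.ALU;mulh.MUL @i1,i2  | 2-wide
2. and.ALU;mul.MUL @i3,i4  | 2-wide
3. or.ALU @i5  | WAW r5
4. and.ALU;ld.MEM @i6,i7  | 2-wide
5. mulh.MUL @i8  | no-port MUL/MUL
6. mul.MUL;sll.ALU @i9,i10  | 2-wide
7. mulh.MUL @i11  | tail

PAIRS = 4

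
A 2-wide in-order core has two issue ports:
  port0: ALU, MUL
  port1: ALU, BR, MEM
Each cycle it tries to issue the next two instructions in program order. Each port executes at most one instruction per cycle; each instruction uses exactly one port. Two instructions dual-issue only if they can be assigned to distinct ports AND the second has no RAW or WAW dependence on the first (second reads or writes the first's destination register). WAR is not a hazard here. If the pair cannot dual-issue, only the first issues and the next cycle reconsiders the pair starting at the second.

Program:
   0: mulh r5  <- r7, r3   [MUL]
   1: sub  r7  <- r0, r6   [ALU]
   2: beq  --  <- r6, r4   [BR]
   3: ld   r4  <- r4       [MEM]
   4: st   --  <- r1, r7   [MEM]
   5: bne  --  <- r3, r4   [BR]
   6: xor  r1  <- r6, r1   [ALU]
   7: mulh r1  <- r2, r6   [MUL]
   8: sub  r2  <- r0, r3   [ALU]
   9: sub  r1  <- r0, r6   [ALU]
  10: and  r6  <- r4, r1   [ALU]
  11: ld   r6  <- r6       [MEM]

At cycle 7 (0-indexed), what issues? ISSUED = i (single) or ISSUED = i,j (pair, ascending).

#0 head=0: mulh.MUL sub.ALU i0,i1 dual
#1 head=2: beq.BR i2 no-port BR/MEM
#2 head=3: ld.MEM i3 no-port MEM/MEM
#3 head=4: st.MEM i4 no-port MEM/BR
#4 head=5: bne.BR xor.ALU i5,i6 dual
#5 head=7: mulh.MUL sub.ALU i7,i8 dual
#6 head=9: sub.ALU i9 RAW r1
#7 head=10: and.ALU i10 RAW+WAW r6
#8 head=11: ld.MEM i11 tail

ISSUED = 10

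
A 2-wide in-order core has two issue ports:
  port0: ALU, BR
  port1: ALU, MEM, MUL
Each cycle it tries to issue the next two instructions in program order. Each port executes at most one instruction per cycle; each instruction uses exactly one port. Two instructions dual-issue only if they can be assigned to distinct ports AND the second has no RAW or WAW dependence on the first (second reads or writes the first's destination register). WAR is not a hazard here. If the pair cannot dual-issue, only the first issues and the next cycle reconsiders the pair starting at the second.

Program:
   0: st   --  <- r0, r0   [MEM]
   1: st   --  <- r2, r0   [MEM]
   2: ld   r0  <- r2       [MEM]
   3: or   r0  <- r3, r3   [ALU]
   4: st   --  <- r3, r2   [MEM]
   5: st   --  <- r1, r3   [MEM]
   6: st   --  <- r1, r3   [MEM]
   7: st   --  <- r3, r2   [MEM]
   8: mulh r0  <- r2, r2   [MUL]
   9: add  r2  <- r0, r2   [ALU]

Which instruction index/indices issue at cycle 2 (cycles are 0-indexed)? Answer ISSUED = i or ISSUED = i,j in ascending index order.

ISSUED = 2

0. st.MEM @i0  | no-port MEM/MEM
1. st.MEM @i1  | no-port MEM/MEM
2. ld.MEM @i2  | WAW r0
3. or.ALU+st.MEM @i3&i4  | dual
4. st.MEM @i5  | no-port MEM/MEM
5. st.MEM @i6  | no-port MEM/MEM
6. st.MEM @i7  | no-port MEM/MUL
7. mulh.MUL @i8  | RAW r0
8. add.ALU @i9  | tail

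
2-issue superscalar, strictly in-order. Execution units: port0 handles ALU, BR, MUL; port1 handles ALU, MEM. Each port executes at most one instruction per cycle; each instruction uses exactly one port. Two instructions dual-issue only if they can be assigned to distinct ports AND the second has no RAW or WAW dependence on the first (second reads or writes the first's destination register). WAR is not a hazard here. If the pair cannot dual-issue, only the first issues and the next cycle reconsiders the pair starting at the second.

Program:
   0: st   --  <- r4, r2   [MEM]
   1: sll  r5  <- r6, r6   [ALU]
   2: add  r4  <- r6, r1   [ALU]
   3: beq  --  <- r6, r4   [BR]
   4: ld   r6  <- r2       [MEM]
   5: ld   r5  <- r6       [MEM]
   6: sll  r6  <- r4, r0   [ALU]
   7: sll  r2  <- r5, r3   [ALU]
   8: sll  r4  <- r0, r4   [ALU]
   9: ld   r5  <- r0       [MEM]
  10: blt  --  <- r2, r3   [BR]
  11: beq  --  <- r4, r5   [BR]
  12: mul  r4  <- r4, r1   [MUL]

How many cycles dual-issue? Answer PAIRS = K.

0. st+sll @i0&i1  | dual
1. add @i2  | RAW r4
2. beq+ld @i3&i4  | dual
3. ld+sll @i5&i6  | dual
4. sll+sll @i7&i8  | dual
5. ld+blt @i9&i10  | dual
6. beq @i11  | no-port BR/MUL
7. mul @i12  | tail

PAIRS = 5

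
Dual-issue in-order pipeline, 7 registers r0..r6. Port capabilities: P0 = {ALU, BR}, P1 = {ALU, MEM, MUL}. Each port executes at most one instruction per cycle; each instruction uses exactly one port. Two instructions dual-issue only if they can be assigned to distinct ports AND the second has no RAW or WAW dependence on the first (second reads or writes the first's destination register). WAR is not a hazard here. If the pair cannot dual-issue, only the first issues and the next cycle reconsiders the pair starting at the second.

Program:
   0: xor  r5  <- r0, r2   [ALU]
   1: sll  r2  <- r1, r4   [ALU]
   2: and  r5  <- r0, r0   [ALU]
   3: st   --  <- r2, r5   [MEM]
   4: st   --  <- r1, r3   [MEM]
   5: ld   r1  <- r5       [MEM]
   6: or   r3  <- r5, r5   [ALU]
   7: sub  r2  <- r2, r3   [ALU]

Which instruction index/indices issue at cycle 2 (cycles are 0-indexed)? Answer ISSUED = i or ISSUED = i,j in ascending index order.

t=0 i0+i1:xor.ALU+sll.ALU ; dual
t=1 i2:and.ALU ; RAW r5
t=2 i3:st.MEM ; no-port MEM/MEM
t=3 i4:st.MEM ; no-port MEM/MEM
t=4 i5+i6:ld.MEM+or.ALU ; dual
t=5 i7:sub.ALU ; tail

ISSUED = 3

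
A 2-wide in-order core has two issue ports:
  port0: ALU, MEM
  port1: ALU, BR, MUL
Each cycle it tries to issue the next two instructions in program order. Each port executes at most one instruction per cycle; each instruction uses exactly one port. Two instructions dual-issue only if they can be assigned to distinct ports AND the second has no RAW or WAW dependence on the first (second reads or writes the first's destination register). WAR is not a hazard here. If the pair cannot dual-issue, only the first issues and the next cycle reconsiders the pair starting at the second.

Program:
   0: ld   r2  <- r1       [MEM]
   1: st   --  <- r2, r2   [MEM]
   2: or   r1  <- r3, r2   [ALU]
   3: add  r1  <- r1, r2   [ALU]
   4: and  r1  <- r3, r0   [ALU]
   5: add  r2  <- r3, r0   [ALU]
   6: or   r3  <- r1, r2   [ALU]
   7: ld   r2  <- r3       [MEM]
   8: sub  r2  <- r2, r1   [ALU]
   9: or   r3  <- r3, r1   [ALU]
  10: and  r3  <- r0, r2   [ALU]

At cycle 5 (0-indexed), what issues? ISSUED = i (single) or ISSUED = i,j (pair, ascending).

ISSUED = 7

c0: i0 ld.MEM  no-port MEM/MEM
c1: i1&i2 st.MEM;or.ALU  pair
c2: i3 add.ALU  WAW r1
c3: i4&i5 and.ALU;add.ALU  pair
c4: i6 or.ALU  RAW r3
c5: i7 ld.MEM  RAW+WAW r2
c6: i8&i9 sub.ALU;or.ALU  pair
c7: i10 and.ALU  tail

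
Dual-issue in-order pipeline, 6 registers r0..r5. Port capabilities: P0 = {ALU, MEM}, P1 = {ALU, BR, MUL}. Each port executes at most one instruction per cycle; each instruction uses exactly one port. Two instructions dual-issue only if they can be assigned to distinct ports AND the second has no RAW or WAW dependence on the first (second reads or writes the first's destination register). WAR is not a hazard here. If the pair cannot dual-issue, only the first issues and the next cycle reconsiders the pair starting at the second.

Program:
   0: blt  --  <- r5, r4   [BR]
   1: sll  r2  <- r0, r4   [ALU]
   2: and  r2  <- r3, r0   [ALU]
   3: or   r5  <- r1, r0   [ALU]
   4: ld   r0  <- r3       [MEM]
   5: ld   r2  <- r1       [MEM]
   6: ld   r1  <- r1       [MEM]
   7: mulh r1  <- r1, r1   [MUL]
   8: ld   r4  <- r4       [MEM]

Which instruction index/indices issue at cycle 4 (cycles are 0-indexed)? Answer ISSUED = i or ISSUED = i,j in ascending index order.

#0 head=0: blt.BR;sll.ALU i0/i1 2-wide
#1 head=2: and.ALU;or.ALU i2/i3 2-wide
#2 head=4: ld.MEM i4 no-port MEM/MEM
#3 head=5: ld.MEM i5 no-port MEM/MEM
#4 head=6: ld.MEM i6 RAW+WAW r1
#5 head=7: mulh.MUL;ld.MEM i7/i8 2-wide

ISSUED = 6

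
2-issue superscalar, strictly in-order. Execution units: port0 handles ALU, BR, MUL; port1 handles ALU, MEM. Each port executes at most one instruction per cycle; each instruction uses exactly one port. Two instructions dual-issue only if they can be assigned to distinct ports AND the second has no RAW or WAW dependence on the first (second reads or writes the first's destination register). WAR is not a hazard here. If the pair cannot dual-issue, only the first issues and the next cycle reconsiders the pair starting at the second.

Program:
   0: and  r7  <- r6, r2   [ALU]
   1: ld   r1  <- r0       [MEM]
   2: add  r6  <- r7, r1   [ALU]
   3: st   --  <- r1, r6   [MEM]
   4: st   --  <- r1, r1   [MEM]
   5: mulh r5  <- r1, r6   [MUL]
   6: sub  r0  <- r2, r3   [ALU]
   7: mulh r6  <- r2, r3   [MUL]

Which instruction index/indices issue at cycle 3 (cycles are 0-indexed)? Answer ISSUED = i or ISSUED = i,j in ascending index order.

ISSUED = 4,5

0. and.ALU+ld.MEM @i0+i1  | 2-wide
1. add.ALU @i2  | RAW r6
2. st.MEM @i3  | no-port MEM/MEM
3. st.MEM+mulh.MUL @i4+i5  | 2-wide
4. sub.ALU+mulh.MUL @i6+i7  | 2-wide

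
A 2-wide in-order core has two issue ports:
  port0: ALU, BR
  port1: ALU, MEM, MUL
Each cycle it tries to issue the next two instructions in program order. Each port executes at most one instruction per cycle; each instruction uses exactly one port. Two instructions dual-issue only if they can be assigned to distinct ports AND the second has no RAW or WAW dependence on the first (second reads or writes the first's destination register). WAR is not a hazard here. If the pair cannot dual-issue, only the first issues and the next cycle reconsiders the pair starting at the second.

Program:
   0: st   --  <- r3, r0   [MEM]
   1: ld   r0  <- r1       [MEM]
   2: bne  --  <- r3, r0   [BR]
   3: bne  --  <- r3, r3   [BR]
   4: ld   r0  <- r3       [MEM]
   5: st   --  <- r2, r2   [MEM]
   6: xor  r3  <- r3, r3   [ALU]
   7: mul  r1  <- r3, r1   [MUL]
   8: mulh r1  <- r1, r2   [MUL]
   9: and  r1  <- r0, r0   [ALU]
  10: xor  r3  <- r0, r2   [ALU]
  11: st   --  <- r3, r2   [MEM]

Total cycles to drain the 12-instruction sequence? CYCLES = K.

CYCLES = 9

[0] i0  st.MEM  -- no-port MEM/MEM
[1] i1  ld.MEM  -- RAW r0
[2] i2  bne.BR  -- no-port BR/BR
[3] i3&i4  bne.BR/ld.MEM  -- dual
[4] i5&i6  st.MEM/xor.ALU  -- dual
[5] i7  mul.MUL  -- no-port MUL/MUL
[6] i8  mulh.MUL  -- WAW r1
[7] i9&i10  and.ALU/xor.ALU  -- dual
[8] i11  st.MEM  -- tail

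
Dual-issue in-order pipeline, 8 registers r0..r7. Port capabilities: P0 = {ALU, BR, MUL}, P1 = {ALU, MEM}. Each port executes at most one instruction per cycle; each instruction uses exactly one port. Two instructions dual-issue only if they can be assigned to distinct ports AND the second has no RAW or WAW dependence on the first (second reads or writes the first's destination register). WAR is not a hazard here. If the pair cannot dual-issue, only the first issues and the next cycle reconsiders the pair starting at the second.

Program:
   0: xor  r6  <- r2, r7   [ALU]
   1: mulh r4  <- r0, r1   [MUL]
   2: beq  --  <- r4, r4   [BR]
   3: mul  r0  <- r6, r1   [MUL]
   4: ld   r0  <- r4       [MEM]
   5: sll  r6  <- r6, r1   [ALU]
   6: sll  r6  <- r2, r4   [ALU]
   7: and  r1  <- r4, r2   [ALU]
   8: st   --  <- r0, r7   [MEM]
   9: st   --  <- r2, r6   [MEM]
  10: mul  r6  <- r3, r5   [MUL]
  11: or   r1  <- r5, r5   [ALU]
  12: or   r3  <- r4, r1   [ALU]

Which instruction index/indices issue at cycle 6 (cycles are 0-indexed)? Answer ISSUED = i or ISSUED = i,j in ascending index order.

t=0 i0+i1:xor;mulh ; 2-wide
t=1 i2:beq ; no-port BR/MUL
t=2 i3:mul ; WAW r0
t=3 i4+i5:ld;sll ; 2-wide
t=4 i6+i7:sll;and ; 2-wide
t=5 i8:st ; no-port MEM/MEM
t=6 i9+i10:st;mul ; 2-wide
t=7 i11:or ; RAW r1
t=8 i12:or ; tail

ISSUED = 9,10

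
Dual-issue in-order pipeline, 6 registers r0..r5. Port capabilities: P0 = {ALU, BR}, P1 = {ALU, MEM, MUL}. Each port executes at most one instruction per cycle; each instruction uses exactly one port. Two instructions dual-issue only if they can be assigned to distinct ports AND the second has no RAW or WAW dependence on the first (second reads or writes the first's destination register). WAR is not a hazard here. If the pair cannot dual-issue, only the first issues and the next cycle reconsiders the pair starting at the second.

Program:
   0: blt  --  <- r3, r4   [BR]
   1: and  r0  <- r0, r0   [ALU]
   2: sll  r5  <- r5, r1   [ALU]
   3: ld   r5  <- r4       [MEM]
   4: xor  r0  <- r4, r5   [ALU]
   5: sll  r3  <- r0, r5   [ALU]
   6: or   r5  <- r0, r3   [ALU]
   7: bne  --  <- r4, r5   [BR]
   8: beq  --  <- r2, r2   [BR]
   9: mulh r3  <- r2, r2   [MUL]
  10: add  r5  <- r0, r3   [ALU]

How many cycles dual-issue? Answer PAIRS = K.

0. blt/and @i0&i1  | pair
1. sll @i2  | WAW r5
2. ld @i3  | RAW r5
3. xor @i4  | RAW r0
4. sll @i5  | RAW r3
5. or @i6  | RAW r5
6. bne @i7  | no-port BR/BR
7. beq/mulh @i8&i9  | pair
8. add @i10  | tail

PAIRS = 2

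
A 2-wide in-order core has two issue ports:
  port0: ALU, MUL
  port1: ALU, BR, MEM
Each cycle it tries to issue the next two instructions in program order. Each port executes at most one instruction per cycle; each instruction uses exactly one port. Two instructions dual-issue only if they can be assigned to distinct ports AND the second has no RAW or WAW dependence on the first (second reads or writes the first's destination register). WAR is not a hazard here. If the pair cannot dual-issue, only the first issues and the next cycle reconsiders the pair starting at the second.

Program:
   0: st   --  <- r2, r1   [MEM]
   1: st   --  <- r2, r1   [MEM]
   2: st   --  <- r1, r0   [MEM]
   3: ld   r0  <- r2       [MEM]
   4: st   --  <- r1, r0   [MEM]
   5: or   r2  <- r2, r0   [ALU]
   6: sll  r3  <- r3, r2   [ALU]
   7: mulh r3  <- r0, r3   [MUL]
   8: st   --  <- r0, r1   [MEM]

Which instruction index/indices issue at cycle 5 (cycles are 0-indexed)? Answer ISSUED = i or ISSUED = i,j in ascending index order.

ISSUED = 6

#0 head=0: st.MEM i0 no-port MEM/MEM
#1 head=1: st.MEM i1 no-port MEM/MEM
#2 head=2: st.MEM i2 no-port MEM/MEM
#3 head=3: ld.MEM i3 no-port MEM/MEM
#4 head=4: st.MEM+or.ALU i4,i5 pair
#5 head=6: sll.ALU i6 RAW+WAW r3
#6 head=7: mulh.MUL+st.MEM i7,i8 pair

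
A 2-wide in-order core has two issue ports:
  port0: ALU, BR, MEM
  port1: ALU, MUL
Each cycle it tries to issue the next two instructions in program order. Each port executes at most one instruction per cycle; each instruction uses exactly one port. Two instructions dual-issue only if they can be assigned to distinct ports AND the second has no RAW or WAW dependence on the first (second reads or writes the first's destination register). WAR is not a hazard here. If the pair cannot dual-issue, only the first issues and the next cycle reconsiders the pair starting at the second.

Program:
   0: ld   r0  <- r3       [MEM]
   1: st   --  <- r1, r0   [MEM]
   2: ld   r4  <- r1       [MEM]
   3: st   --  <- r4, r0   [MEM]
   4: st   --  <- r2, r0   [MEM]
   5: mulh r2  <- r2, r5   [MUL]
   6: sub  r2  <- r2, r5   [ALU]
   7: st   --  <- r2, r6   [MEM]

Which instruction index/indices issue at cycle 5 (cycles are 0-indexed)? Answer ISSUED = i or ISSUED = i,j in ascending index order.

t=0 i0:ld.MEM ; no-port MEM/MEM
t=1 i1:st.MEM ; no-port MEM/MEM
t=2 i2:ld.MEM ; no-port MEM/MEM
t=3 i3:st.MEM ; no-port MEM/MEM
t=4 i4&i5:st.MEM+mulh.MUL ; 2-wide
t=5 i6:sub.ALU ; RAW r2
t=6 i7:st.MEM ; tail

ISSUED = 6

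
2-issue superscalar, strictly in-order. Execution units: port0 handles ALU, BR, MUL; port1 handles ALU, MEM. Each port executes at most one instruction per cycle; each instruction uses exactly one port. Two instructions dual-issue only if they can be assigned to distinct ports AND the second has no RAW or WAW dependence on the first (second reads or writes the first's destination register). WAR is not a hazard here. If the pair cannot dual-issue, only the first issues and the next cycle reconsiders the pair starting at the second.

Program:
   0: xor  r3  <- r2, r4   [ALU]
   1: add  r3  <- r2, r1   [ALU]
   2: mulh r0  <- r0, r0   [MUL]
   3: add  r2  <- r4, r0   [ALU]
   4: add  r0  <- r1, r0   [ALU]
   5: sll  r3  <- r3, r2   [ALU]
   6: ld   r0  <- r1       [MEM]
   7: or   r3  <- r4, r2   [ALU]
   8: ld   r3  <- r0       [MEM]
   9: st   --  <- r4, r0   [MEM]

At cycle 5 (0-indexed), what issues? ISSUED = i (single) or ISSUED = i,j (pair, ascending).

[0] i0  xor.ALU  -- WAW r3
[1] i1&i2  add.ALU/mulh.MUL  -- pair
[2] i3&i4  add.ALU/add.ALU  -- pair
[3] i5&i6  sll.ALU/ld.MEM  -- pair
[4] i7  or.ALU  -- WAW r3
[5] i8  ld.MEM  -- no-port MEM/MEM
[6] i9  st.MEM  -- tail

ISSUED = 8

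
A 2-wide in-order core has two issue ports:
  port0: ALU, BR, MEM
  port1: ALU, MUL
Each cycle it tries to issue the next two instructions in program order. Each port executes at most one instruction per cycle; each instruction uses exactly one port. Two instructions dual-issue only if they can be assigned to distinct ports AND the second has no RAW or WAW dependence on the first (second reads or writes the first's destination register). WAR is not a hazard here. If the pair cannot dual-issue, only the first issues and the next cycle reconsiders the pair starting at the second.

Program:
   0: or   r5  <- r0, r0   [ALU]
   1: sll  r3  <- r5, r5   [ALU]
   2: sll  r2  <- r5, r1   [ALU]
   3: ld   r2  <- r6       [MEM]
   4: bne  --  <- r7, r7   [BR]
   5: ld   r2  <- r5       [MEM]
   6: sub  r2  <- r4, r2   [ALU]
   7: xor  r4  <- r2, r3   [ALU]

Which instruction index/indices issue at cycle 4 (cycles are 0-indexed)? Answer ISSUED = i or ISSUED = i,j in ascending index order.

#0 head=0: or i0 RAW r5
#1 head=1: sll+sll i1+i2 pair
#2 head=3: ld i3 no-port MEM/BR
#3 head=4: bne i4 no-port BR/MEM
#4 head=5: ld i5 RAW+WAW r2
#5 head=6: sub i6 RAW r2
#6 head=7: xor i7 tail

ISSUED = 5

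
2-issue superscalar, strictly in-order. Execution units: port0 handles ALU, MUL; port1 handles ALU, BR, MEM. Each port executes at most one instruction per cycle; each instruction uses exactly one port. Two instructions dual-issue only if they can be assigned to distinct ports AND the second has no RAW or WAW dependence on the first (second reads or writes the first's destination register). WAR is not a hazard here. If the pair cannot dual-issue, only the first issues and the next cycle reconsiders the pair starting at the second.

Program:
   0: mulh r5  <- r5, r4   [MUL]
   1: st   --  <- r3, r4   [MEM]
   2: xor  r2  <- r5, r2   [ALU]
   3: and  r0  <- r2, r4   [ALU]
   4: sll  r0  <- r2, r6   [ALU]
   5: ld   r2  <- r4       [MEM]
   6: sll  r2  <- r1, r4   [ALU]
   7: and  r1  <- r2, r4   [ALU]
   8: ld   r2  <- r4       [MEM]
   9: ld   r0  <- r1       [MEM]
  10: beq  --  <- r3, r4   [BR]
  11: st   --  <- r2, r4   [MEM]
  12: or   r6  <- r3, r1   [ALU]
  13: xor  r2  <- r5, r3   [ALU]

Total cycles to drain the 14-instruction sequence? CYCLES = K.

#0 head=0: mulh;st i0,i1 dual
#1 head=2: xor i2 RAW r2
#2 head=3: and i3 WAW r0
#3 head=4: sll;ld i4,i5 dual
#4 head=6: sll i6 RAW r2
#5 head=7: and;ld i7,i8 dual
#6 head=9: ld i9 no-port MEM/BR
#7 head=10: beq i10 no-port BR/MEM
#8 head=11: st;or i11,i12 dual
#9 head=13: xor i13 tail

CYCLES = 10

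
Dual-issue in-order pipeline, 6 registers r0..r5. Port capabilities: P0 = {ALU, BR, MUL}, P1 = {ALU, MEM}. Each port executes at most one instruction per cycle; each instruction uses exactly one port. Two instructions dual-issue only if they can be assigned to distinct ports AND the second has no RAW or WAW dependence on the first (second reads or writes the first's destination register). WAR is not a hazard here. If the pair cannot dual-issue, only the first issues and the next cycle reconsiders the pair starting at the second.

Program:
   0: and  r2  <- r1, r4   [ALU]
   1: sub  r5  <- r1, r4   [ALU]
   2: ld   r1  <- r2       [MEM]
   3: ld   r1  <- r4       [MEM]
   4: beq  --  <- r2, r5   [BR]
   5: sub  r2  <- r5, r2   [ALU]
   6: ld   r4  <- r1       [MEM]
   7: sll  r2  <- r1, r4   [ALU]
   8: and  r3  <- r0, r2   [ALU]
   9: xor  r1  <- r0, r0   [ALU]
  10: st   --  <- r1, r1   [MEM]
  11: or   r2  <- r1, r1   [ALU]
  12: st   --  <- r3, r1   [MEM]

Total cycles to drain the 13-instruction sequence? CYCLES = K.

  cy0 -> i0/i1 (and.ALU/sub.ALU) 2-wide
  cy1 -> i2 (ld.MEM) no-port MEM/MEM
  cy2 -> i3/i4 (ld.MEM/beq.BR) 2-wide
  cy3 -> i5/i6 (sub.ALU/ld.MEM) 2-wide
  cy4 -> i7 (sll.ALU) RAW r2
  cy5 -> i8/i9 (and.ALU/xor.ALU) 2-wide
  cy6 -> i10/i11 (st.MEM/or.ALU) 2-wide
  cy7 -> i12 (st.MEM) tail

CYCLES = 8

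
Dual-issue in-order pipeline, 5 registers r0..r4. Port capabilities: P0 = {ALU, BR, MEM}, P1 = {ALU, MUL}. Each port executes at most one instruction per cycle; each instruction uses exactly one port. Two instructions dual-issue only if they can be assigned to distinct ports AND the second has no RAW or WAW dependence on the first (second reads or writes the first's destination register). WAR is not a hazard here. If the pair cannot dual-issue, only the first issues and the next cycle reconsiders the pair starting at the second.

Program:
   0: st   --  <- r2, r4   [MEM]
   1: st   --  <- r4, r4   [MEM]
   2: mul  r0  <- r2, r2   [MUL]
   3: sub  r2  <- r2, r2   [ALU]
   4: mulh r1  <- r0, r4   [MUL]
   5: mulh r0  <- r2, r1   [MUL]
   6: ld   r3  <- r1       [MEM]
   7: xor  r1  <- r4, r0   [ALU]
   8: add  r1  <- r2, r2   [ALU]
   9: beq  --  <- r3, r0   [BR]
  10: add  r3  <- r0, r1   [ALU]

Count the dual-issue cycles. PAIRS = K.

PAIRS = 4

0. st.MEM @i0  | no-port MEM/MEM
1. st.MEM+mul.MUL @i1+i2  | pair
2. sub.ALU+mulh.MUL @i3+i4  | pair
3. mulh.MUL+ld.MEM @i5+i6  | pair
4. xor.ALU @i7  | WAW r1
5. add.ALU+beq.BR @i8+i9  | pair
6. add.ALU @i10  | tail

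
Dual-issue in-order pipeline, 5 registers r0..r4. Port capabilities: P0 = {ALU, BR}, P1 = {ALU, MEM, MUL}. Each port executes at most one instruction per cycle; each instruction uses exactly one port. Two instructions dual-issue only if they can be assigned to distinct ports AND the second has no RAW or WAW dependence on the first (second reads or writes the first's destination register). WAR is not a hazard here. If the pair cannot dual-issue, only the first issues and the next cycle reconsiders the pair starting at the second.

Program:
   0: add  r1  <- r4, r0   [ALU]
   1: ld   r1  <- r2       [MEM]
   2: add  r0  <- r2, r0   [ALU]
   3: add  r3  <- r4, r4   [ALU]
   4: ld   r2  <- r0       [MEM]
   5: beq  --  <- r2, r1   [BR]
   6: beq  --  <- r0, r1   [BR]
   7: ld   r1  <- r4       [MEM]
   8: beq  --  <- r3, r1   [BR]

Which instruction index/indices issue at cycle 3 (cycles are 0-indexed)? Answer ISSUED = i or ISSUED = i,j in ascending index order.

0. add @i0  | WAW r1
1. ld add @i1,i2  | 2-wide
2. add ld @i3,i4  | 2-wide
3. beq @i5  | no-port BR/BR
4. beq ld @i6,i7  | 2-wide
5. beq @i8  | tail

ISSUED = 5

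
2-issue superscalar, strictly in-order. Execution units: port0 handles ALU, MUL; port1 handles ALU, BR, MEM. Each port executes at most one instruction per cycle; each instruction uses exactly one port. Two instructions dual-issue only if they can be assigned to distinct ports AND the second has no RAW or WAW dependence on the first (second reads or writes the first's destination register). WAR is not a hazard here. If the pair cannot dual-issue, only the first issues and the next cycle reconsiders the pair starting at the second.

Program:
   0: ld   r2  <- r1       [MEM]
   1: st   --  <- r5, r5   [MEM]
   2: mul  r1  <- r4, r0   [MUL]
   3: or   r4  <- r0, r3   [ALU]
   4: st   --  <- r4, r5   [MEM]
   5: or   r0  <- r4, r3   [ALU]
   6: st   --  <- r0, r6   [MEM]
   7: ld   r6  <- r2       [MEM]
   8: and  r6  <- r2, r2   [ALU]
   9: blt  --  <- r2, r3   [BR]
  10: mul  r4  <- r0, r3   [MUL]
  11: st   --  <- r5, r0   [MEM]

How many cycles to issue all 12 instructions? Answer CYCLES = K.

0. ld.MEM @i0  | no-port MEM/MEM
1. st.MEM;mul.MUL @i1&i2  | 2-wide
2. or.ALU @i3  | RAW r4
3. st.MEM;or.ALU @i4&i5  | 2-wide
4. st.MEM @i6  | no-port MEM/MEM
5. ld.MEM @i7  | WAW r6
6. and.ALU;blt.BR @i8&i9  | 2-wide
7. mul.MUL;st.MEM @i10&i11  | 2-wide

CYCLES = 8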